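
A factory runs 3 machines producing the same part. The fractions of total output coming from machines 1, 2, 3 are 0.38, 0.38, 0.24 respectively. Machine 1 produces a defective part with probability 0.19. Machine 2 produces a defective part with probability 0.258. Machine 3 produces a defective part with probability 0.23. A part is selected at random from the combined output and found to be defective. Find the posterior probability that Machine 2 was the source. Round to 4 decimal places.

Posterior probability ≈ 0.4349

P(defective|M1) = 0.19; P(defective|M2) = 0.258; P(defective|M3) = 0.23.
Prior × likelihood for each source: 0.38·0.19=0.07220, 0.38·0.258=0.09804, 0.24·0.23=0.05520. Summing gives P(defective) = 0.22544.
P(Machine 2 | defective) = 0.09804 / 0.22544 = 0.4349.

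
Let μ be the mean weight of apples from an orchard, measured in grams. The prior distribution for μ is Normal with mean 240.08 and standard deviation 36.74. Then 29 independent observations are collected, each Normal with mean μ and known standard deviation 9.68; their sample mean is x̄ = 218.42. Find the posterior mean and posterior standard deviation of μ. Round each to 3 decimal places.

Posterior mean ≈ 218.472; posterior SD ≈ 1.795

With known σ, the Normal prior is conjugate. Weight on the data is w = (n/σ²)/(n/σ² + 1/τ₀²) = 0.309490/(0.309490+0.00074084) = 0.99761.
Posterior mean = w·x̄ + (1−w)·μ₀ = 0.99761·218.42 + 0.0023880·240.08 = 218.472. Posterior variance = 1/(0.309490+0.00074084) = 3.22340, so SD = 1.795.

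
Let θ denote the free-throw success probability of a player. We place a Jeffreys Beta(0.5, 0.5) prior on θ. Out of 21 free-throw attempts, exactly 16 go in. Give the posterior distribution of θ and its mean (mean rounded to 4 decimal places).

Posterior: Beta(16.5, 5.5); mean ≈ 0.7500

Observing 16 successes and 5 failures updates Beta(0.5, 0.5) by adding the success and failure counts to the two shape parameters: α = 0.5+16 = 16.5, β = 0.5+5 = 5.5.
Posterior mean = α/(α+β) = 16.5/22 = 0.7500.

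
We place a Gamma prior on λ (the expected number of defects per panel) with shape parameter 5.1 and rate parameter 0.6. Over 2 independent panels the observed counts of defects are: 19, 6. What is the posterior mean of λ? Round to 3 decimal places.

Total count ∑xᵢ = 25 over n = 2 panels.
Gamma is conjugate to the Poisson likelihood: posterior is Gamma(shape = 5.1+25 = 30.1, rate = 0.6+2 = 2.6).
Posterior mean = shape/rate = 30.1/2.6 = 11.577.

Posterior mean ≈ 11.577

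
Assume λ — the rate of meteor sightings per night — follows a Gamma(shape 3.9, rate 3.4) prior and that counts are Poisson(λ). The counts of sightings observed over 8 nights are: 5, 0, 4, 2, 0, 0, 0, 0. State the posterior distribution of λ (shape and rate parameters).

Posterior: Gamma(shape=14.9, rate=11.4)

Total count ∑xᵢ = 11 over n = 8 nights.
Gamma is conjugate to the Poisson likelihood: posterior is Gamma(shape = 3.9+11 = 14.9, rate = 3.4+8 = 11.4).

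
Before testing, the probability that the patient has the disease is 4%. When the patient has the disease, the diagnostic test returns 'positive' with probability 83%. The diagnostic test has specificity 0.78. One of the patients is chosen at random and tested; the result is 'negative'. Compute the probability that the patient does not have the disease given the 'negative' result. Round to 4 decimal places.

Write H for 'the patient has the disease'. Prior odds H:¬H = 0.04/0.96 = 0.041667. For the 'negative' outcome, the likelihood ratio is 0.17/0.78 = 0.21795.
Posterior odds = 0.041667 × 0.21795 = 0.0090812, so P(H|E) = 0.0090812/(1+0.0090812) = 0.0090. Then P(¬H|E) = 1 − 0.0090 = 0.9910.

P(¬H | E) ≈ 0.9910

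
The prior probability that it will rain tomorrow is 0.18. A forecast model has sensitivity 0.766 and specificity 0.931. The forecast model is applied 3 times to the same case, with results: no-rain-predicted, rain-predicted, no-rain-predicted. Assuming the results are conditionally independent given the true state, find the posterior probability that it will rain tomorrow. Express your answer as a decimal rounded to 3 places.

Posterior P(H) ≈ 0.133

Let H be the event that it will rain tomorrow; start with P(H) = 0.18. P('rain-predicted'|H) = 0.766, P('rain-predicted'|¬H) = 0.069.
Update on result 1 ('no-rain-predicted'): P(H) ← 0.234·0.1800 / (0.234·0.1800 + 0.931·0.8200) = 0.042120/0.80554 = 0.0523.
Update on result 2 ('rain-predicted'): P(H) ← 0.766·0.0523 / (0.766·0.0523 + 0.069·0.9477) = 0.040053/0.10544 = 0.3798.
Update on result 3 ('no-rain-predicted'): P(H) ← 0.234·0.3798 / (0.234·0.3798 + 0.931·0.6202) = 0.088884/0.66625 = 0.1334.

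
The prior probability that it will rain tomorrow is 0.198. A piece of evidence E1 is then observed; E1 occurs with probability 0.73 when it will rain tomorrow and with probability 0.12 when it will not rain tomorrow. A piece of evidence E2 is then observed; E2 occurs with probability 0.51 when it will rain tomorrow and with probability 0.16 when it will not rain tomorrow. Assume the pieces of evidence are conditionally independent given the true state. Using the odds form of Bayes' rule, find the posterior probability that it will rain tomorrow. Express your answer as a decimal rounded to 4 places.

Prior odds = 0.198/(1−0.198) = 0.24688.
Likelihood ratio for E1 = 0.73/0.12 = 6.0833.
Likelihood ratio for E2 = 0.51/0.16 = 3.1875.
Posterior odds = prior odds × LR₁ × LR₂ = 4.7872.
Posterior probability = odds/(1+odds) = 4.7872/5.7872 = 0.8272.

Posterior probability ≈ 0.8272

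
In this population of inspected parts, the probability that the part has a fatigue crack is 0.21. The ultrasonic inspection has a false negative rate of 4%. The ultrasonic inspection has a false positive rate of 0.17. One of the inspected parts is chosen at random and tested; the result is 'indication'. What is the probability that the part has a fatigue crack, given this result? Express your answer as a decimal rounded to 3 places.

Let H be the event that the part has a fatigue crack. P(H) = 0.21, so P(¬H) = 0.79. With E the 'indication' result, P(E|H) = 0.96 and P(E|¬H) = 0.17.
P(E) = 0.96·0.21 + 0.17·0.79 = 0.20160 + 0.13430 = 0.33590.
By Bayes' theorem, P(H|E) = 0.20160 / 0.33590 = 0.600.

P(H | E) ≈ 0.600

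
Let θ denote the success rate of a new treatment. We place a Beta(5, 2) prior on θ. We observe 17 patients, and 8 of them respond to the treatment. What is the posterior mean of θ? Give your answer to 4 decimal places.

The binomial likelihood is conjugate to the Beta prior: with 8 successes and 9 failures, the posterior is Beta(5+8, 2+9) = Beta(13, 11).
Posterior mean = α/(α+β) = 13/24 = 0.5417.

Posterior mean ≈ 0.5417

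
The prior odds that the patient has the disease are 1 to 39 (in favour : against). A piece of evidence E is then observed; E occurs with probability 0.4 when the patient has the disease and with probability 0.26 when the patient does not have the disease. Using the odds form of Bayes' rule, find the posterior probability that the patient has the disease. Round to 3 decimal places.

Posterior probability ≈ 0.038

Prior odds = 1/39 = 0.025641.
Likelihood ratio for E = 0.4/0.26 = 1.5385.
Posterior odds = prior odds × LR = 0.039448.
Posterior probability = odds/(1+odds) = 0.039448/1.0394 = 0.038.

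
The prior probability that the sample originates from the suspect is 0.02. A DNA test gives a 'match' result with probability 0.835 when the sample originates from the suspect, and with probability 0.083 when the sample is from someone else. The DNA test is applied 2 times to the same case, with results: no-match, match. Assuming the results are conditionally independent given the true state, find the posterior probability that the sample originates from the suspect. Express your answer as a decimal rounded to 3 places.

Let H be the event that the sample originates from the suspect; start with P(H) = 0.02. P('match'|H) = 0.835, P('match'|¬H) = 0.083.
Update on result 1 ('no-match'): P(H) ← 0.165·0.0200 / (0.165·0.0200 + 0.917·0.9800) = 0.0033000/0.90196 = 0.0037.
Update on result 2 ('match'): P(H) ← 0.835·0.0037 / (0.835·0.0037 + 0.083·0.9963) = 0.0030550/0.085751 = 0.0356.

Posterior P(H) ≈ 0.036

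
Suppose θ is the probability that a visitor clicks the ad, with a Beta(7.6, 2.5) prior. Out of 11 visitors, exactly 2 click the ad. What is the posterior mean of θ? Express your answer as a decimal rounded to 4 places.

Posterior mean ≈ 0.4550

Observing 2 successes and 9 failures updates Beta(7.6, 2.5) by adding the success and failure counts to the two shape parameters: α = 7.6+2 = 9.6, β = 2.5+9 = 11.5.
Posterior mean = α/(α+β) = 9.6/21.1 = 0.4550.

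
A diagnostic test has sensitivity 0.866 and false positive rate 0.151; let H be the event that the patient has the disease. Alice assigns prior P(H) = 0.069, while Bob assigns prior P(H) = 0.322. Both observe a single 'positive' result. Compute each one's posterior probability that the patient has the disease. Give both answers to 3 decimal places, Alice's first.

Alice: 0.298; Bob: 0.731

The likelihood ratio for a 'positive' result is 0.866/0.151 = 5.7351.
Alice: prior odds 0.069/0.931 = 0.074114; posterior odds 0.42505; posterior probability 0.298.
Bob: prior odds 0.322/0.678 = 0.47493; posterior odds 2.7237; posterior probability 0.731.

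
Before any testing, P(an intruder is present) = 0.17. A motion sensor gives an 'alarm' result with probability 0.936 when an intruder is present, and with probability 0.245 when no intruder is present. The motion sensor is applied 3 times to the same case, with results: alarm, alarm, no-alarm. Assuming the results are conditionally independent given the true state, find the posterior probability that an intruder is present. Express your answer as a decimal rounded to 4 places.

Let H be the event that an intruder is present; start with P(H) = 0.17. P('alarm'|H) = 0.936, P('alarm'|¬H) = 0.245.
Update on result 1 ('alarm'): P(H) ← 0.936·0.1700 / (0.936·0.1700 + 0.245·0.8300) = 0.15912/0.36247 = 0.4390.
Update on result 2 ('alarm'): P(H) ← 0.936·0.4390 / (0.936·0.4390 + 0.245·0.5610) = 0.41089/0.54834 = 0.7493.
Update on result 3 ('no-alarm'): P(H) ← 0.064·0.7493 / (0.064·0.7493 + 0.755·0.2507) = 0.047958/0.23721 = 0.2022.

Posterior P(H) ≈ 0.2022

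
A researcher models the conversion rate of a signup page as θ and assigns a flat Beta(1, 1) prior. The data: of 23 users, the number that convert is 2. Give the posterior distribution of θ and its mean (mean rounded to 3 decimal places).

The binomial likelihood is conjugate to the Beta prior: with 2 successes and 21 failures, the posterior is Beta(1+2, 1+21) = Beta(3, 22).
Posterior mean = α/(α+β) = 3/25 = 0.120.

Posterior: Beta(3, 22); mean ≈ 0.120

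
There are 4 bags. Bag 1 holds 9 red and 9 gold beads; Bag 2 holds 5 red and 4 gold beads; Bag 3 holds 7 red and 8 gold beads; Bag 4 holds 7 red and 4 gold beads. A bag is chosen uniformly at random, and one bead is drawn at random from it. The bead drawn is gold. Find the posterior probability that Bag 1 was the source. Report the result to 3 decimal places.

P(gold|Bag 1) = 0.5; P(gold|Bag 2) = 0.4444; P(gold|Bag 3) = 0.5333; P(gold|Bag 4) = 0.3636.
Prior × likelihood for each source: 0.25·0.5=0.1250, 0.25·0.4444=0.1111, 0.25·0.5333=0.1333, 0.25·0.3636=0.09091. Summing gives P(gold) = 0.46035.
P(Bag 1 | gold) = 0.1250 / 0.46035 = 0.272.

Posterior probability ≈ 0.272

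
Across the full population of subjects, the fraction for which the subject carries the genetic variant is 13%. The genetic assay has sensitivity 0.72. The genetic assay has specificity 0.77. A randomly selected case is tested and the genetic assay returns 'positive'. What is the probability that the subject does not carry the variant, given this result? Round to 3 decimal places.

P(¬H | E) ≈ 0.681

Write H for 'the subject carries the genetic variant'. Prior odds H:¬H = 0.13/0.87 = 0.14943. For the 'positive' outcome, the likelihood ratio is 0.72/0.23 = 3.1304.
Posterior odds = 0.14943 × 3.1304 = 0.46777, so P(H|E) = 0.46777/(1+0.46777) = 0.319. Then P(¬H|E) = 1 − 0.319 = 0.681.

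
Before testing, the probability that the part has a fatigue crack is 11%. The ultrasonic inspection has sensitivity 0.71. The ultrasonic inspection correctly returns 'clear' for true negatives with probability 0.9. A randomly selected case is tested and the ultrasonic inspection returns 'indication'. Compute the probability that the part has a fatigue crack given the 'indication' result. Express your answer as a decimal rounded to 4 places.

Write H for 'the part has a fatigue crack'. Prior odds H:¬H = 0.11/0.89 = 0.12360. For the 'indication' outcome, the likelihood ratio is 0.71/0.1 = 7.1000.
Posterior odds = 0.12360 × 7.1000 = 0.87753, so P(H|E) = 0.87753/(1+0.87753) = 0.4674.

P(H | E) ≈ 0.4674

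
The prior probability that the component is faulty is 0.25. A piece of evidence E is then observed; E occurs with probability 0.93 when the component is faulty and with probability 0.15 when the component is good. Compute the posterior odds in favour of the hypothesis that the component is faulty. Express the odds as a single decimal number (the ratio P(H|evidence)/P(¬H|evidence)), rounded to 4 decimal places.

Prior odds = 0.25/(1−0.25) = 0.33333.
Likelihood ratio for E = 0.93/0.15 = 6.2000.
Posterior odds = prior odds × LR = 2.0667.

Posterior odds ≈ 2.0667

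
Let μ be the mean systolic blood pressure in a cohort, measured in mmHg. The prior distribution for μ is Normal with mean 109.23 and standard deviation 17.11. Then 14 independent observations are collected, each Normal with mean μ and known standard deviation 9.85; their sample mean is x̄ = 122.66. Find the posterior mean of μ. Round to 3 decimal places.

Posterior mean ≈ 122.349

With known σ, the Normal prior is conjugate. Weight on the data is w = (n/σ²)/(n/σ² + 1/τ₀²) = 0.144296/(0.144296+0.00341586) = 0.97687.
Posterior mean = w·x̄ + (1−w)·μ₀ = 0.97687·122.66 + 0.023125·109.23 = 122.349.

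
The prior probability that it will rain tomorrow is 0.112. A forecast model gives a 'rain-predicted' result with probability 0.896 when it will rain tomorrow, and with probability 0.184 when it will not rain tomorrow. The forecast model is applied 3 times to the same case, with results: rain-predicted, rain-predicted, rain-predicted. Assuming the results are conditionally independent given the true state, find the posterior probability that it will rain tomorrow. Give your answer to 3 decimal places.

Let H be the event that it will rain tomorrow; start with P(H) = 0.112. P('rain-predicted'|H) = 0.896, P('rain-predicted'|¬H) = 0.184.
Update on result 1 ('rain-predicted'): P(H) ← 0.896·0.1120 / (0.896·0.1120 + 0.184·0.8880) = 0.10035/0.26374 = 0.3805.
Update on result 2 ('rain-predicted'): P(H) ← 0.896·0.3805 / (0.896·0.3805 + 0.184·0.6195) = 0.34092/0.45491 = 0.7494.
Update on result 3 ('rain-predicted'): P(H) ← 0.896·0.7494 / (0.896·0.7494 + 0.184·0.2506) = 0.67148/0.71759 = 0.9357.

Posterior P(H) ≈ 0.936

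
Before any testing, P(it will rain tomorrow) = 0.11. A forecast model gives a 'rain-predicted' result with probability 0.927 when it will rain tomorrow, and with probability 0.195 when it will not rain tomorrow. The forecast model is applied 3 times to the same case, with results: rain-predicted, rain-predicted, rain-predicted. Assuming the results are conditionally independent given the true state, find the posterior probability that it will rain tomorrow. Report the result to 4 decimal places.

Posterior P(H) ≈ 0.9300

With H the event that it will rain tomorrow, the joint likelihood of the observed sequence is P(data|H) = 0.927·0.927·0.927 = 0.79660 and P(data|¬H) = 0.195·0.195·0.195 = 0.0074149.
Bayes: P(H|data) = 0.11·0.79660 / (0.11·0.79660 + 0.89·0.0074149) = 0.087626/0.094225 = 0.9300.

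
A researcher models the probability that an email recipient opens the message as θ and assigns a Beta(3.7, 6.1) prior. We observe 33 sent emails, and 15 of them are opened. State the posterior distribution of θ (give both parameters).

The binomial likelihood is conjugate to the Beta prior: with 15 successes and 18 failures, the posterior is Beta(3.7+15, 6.1+18) = Beta(18.7, 24.1).

Posterior: Beta(18.7, 24.1)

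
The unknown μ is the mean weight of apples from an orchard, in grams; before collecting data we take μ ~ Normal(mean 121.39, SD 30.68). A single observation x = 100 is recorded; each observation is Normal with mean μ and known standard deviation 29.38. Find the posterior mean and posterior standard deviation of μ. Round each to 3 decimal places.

Posterior mean ≈ 110.232; posterior SD ≈ 21.219

With known σ, the Normal prior is conjugate. Weight on the data is w = (n/σ²)/(n/σ² + 1/τ₀²) = 0.00115850/(0.00115850+0.00106240) = 0.52163.
Posterior mean = w·x̄ + (1−w)·μ₀ = 0.52163·100 + 0.47837·121.39 = 110.232. Posterior variance = 1/(0.00115850+0.00106240) = 450.267, so SD = 21.219.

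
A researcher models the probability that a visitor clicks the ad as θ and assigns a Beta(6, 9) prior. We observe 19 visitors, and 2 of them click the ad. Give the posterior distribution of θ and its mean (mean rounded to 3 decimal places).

Observing 2 successes and 17 failures updates Beta(6, 9) by adding the success and failure counts to the two shape parameters: α = 6+2 = 8, β = 9+17 = 26.
E[θ | data] = 8/(8+26) = 0.235.

Posterior: Beta(8, 26); mean ≈ 0.235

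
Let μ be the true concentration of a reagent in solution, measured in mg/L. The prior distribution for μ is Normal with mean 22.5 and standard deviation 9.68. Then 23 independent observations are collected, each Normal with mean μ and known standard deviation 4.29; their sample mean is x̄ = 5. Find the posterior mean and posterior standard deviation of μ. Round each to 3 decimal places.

Posterior mean ≈ 5.148; posterior SD ≈ 0.891

Prior precision 1/τ₀² = 1/9.68² = 0.0106721; data precision n/σ² = 23/4.29² = 1.24972.
Posterior precision = 0.0106721 + 1.24972 = 1.26039, giving posterior SD = 1/√1.26039 = 0.891.
Posterior mean = (0.0106721·22.5 + 1.24972·5) / 1.26039 = 5.148.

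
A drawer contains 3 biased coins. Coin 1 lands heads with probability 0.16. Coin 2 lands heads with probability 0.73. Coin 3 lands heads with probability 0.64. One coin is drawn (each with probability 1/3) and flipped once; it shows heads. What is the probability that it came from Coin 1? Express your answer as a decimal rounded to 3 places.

Posterior probability ≈ 0.105

P(heads|C1) = 0.16; P(heads|C2) = 0.73; P(heads|C3) = 0.64.
Prior × likelihood for each source: 0.333333·0.16=0.05333, 0.333333·0.73=0.2433, 0.333333·0.64=0.2133. Summing gives P(heads) = 0.51000.
P(Coin 1 | heads) = 0.05333 / 0.51000 = 0.105.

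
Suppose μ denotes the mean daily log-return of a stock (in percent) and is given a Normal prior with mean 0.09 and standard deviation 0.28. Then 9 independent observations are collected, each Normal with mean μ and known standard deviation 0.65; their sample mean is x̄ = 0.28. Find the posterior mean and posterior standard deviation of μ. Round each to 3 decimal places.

Prior precision 1/τ₀² = 1/0.28² = 12.7551; data precision n/σ² = 9/0.65² = 21.3018.
Posterior precision = 12.7551 + 21.3018 = 34.0569, giving posterior SD = 1/√34.0569 = 0.171.
Posterior mean = (12.7551·0.09 + 21.3018·0.28) / 34.0569 = 0.209.

Posterior mean ≈ 0.209; posterior SD ≈ 0.171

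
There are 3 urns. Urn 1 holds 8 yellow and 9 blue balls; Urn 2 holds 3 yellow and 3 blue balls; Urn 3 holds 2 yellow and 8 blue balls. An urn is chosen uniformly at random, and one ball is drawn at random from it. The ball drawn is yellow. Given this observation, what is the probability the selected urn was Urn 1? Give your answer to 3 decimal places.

Posterior probability ≈ 0.402

Tabulate prior·likelihood by source: [1] prior 0.333333, lik 0.4706, product 0.1569; [2] prior 0.333333, lik 0.5, product 0.1667; [3] prior 0.333333, lik 0.2, product 0.06667.
Normalizing constant = 0.39020; the posterior for Urn 1 is its product over the sum, 0.1569/0.39020 = 0.402.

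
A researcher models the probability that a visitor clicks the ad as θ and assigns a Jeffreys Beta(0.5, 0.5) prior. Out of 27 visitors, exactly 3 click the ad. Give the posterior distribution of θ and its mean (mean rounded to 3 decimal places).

The binomial likelihood is conjugate to the Beta prior: with 3 successes and 24 failures, the posterior is Beta(0.5+3, 0.5+24) = Beta(3.5, 24.5).
E[θ | data] = 3.5/(3.5+24.5) = 0.125.

Posterior: Beta(3.5, 24.5); mean ≈ 0.125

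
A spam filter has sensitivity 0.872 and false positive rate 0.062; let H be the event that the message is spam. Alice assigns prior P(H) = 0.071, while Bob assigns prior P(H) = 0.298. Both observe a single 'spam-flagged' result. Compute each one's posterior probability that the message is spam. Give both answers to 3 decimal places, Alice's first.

Alice: 0.518; Bob: 0.857

P('+'|H) = 0.872, P('+'|¬H) = 0.062.
Alice: numerator 0.872·0.071 = 0.061912; evidence = 0.061912+0.062·0.929 = 0.11951; posterior = 0.518.
Bob: numerator 0.872·0.298 = 0.25986; evidence = 0.25986+0.062·0.702 = 0.30338; posterior = 0.857.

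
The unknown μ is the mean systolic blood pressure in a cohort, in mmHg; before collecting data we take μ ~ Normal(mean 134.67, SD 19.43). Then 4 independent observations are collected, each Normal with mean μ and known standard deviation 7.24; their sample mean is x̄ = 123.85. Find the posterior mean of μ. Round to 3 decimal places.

With known σ, the Normal prior is conjugate. Weight on the data is w = (n/σ²)/(n/σ² + 1/τ₀²) = 0.0763102/(0.0763102+0.00264883) = 0.96645.
Posterior mean = w·x̄ + (1−w)·μ₀ = 0.96645·123.85 + 0.033547·134.67 = 124.213.

Posterior mean ≈ 124.213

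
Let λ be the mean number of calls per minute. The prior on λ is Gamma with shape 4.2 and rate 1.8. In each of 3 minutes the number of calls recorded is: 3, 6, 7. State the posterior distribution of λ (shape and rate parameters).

Posterior: Gamma(shape=20.2, rate=4.8)

Total count ∑xᵢ = 16 over n = 3 minutes.
Gamma is conjugate to the Poisson likelihood: posterior is Gamma(shape = 4.2+16 = 20.2, rate = 1.8+3 = 4.8).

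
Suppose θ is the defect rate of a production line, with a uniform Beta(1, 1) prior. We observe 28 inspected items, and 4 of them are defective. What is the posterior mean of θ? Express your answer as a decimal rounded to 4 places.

Observing 4 successes and 24 failures updates Beta(1, 1) by adding the success and failure counts to the two shape parameters: α = 1+4 = 5, β = 1+24 = 25.
Posterior mean = α/(α+β) = 5/30 = 0.1667.

Posterior mean ≈ 0.1667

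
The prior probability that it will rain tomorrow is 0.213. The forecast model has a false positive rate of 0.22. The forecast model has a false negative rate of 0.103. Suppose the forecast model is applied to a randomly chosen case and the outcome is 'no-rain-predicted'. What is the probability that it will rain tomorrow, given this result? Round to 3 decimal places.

Write H for 'it will rain tomorrow'. Prior odds H:¬H = 0.213/0.787 = 0.27065. For the 'no-rain-predicted' outcome, the likelihood ratio is 0.103/0.78 = 0.13205.
Posterior odds = 0.27065 × 0.13205 = 0.035739, so P(H|E) = 0.035739/(1+0.035739) = 0.035.

P(H | E) ≈ 0.035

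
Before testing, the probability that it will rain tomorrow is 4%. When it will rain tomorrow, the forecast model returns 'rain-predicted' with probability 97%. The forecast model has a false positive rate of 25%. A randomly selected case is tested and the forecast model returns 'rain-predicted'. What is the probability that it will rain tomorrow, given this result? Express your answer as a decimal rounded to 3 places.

Write H for 'it will rain tomorrow'. Prior odds H:¬H = 0.04/0.96 = 0.041667. For the 'rain-predicted' outcome, the likelihood ratio is 0.97/0.25 = 3.8800.
Posterior odds = 0.041667 × 3.8800 = 0.16167, so P(H|E) = 0.16167/(1+0.16167) = 0.139.

P(H | E) ≈ 0.139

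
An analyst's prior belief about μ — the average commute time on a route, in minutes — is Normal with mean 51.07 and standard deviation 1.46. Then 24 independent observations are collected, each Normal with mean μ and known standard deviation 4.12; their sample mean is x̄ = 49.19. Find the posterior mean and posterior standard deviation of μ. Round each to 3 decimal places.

Posterior mean ≈ 49.658; posterior SD ≈ 0.729

Prior precision 1/τ₀² = 1/1.46² = 0.469131; data precision n/σ² = 24/4.12² = 1.41389.
Posterior precision = 0.469131 + 1.41389 = 1.88303, giving posterior SD = 1/√1.88303 = 0.729.
Posterior mean = (0.469131·51.07 + 1.41389·49.19) / 1.88303 = 49.658.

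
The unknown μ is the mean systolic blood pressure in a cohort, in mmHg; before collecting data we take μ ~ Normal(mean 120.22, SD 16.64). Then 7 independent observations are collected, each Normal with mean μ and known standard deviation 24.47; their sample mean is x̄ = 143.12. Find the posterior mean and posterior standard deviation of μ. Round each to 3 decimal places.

With known σ, the Normal prior is conjugate. Weight on the data is w = (n/σ²)/(n/σ² + 1/τ₀²) = 0.0116904/(0.0116904+0.00361155) = 0.76398.
Posterior mean = w·x̄ + (1−w)·μ₀ = 0.76398·143.12 + 0.23602·120.22 = 137.715. Posterior variance = 1/(0.0116904+0.00361155) = 65.3511, so SD = 8.084.

Posterior mean ≈ 137.715; posterior SD ≈ 8.084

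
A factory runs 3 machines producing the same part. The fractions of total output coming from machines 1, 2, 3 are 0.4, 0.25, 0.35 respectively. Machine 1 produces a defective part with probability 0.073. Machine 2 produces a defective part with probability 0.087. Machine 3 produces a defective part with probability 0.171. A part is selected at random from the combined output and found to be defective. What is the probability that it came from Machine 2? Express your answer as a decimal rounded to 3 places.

Posterior probability ≈ 0.196

P(defective|M1) = 0.073; P(defective|M2) = 0.087; P(defective|M3) = 0.171.
Prior × likelihood for each source: 0.4·0.073=0.02920, 0.25·0.087=0.02175, 0.35·0.171=0.05985. Summing gives P(defective) = 0.11080.
P(Machine 2 | defective) = 0.02175 / 0.11080 = 0.196.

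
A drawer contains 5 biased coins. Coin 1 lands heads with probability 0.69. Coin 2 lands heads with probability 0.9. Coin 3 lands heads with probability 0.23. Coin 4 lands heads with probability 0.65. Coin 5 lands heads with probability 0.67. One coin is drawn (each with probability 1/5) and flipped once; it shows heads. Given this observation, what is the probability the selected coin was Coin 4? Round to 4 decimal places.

Posterior probability ≈ 0.2070

Tabulate prior·likelihood by source: [1] prior 0.2, lik 0.69, product 0.1380; [2] prior 0.2, lik 0.9, product 0.1800; [3] prior 0.2, lik 0.23, product 0.04600; [4] prior 0.2, lik 0.65, product 0.1300; [5] prior 0.2, lik 0.67, product 0.1340.
Normalizing constant = 0.62800; the posterior for Coin 4 is its product over the sum, 0.1300/0.62800 = 0.2070.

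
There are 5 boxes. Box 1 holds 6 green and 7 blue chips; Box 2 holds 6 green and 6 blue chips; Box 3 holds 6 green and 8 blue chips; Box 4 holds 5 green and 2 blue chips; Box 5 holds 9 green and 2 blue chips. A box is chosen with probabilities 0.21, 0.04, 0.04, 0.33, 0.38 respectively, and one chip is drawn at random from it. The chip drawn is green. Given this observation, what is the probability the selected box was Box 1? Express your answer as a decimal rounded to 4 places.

Posterior probability ≈ 0.1424

P(green|Box 1) = 0.4615; P(green|Box 2) = 0.5; P(green|Box 3) = 0.4286; P(green|Box 4) = 0.7143; P(green|Box 5) = 0.8182.
Prior × likelihood for each source: 0.21·0.4615=0.09692, 0.04·0.5=0.02000, 0.04·0.4286=0.01714, 0.33·0.7143=0.2357, 0.38·0.8182=0.3109. Summing gives P(green) = 0.68069.
P(Box 1 | green) = 0.09692 / 0.68069 = 0.1424.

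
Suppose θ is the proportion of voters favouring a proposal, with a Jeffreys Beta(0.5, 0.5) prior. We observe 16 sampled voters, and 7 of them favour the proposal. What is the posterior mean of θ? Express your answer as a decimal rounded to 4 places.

Posterior mean ≈ 0.4412

Observing 7 successes and 9 failures updates Beta(0.5, 0.5) by adding the success and failure counts to the two shape parameters: α = 0.5+7 = 7.5, β = 0.5+9 = 9.5.
Posterior mean = α/(α+β) = 7.5/17 = 0.4412.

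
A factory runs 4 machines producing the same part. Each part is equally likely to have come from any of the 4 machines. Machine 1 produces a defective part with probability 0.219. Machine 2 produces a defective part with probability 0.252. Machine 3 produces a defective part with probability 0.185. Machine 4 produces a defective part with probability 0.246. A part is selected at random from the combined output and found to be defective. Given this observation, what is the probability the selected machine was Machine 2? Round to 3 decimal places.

P(defective|M1) = 0.219; P(defective|M2) = 0.252; P(defective|M3) = 0.185; P(defective|M4) = 0.246.
Prior × likelihood for each source: 0.25·0.219=0.05475, 0.25·0.252=0.06300, 0.25·0.185=0.04625, 0.25·0.246=0.06150. Summing gives P(defective) = 0.22550.
P(Machine 2 | defective) = 0.06300 / 0.22550 = 0.279.

Posterior probability ≈ 0.279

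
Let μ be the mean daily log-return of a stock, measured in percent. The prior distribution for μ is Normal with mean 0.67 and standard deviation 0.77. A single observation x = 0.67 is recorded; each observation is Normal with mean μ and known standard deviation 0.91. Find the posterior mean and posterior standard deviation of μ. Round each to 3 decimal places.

With known σ, the Normal prior is conjugate. Weight on the data is w = (n/σ²)/(n/σ² + 1/τ₀²) = 1.20758/(1.20758+1.68663) = 0.41724.
Posterior mean = w·x̄ + (1−w)·μ₀ = 0.41724·0.67 + 0.58276·0.67 = 0.670. Posterior variance = 1/(1.20758+1.68663) = 0.345518, so SD = 0.588.

Posterior mean ≈ 0.670; posterior SD ≈ 0.588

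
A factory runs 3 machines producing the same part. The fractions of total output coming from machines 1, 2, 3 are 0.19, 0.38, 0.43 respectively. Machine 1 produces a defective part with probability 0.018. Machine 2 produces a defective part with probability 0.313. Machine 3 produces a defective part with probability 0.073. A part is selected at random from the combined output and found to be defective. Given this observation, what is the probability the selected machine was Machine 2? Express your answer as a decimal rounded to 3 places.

Posterior probability ≈ 0.774

P(defective|M1) = 0.018; P(defective|M2) = 0.313; P(defective|M3) = 0.073.
Prior × likelihood for each source: 0.19·0.018=0.003420, 0.38·0.313=0.1189, 0.43·0.073=0.03139. Summing gives P(defective) = 0.15375.
P(Machine 2 | defective) = 0.1189 / 0.15375 = 0.774.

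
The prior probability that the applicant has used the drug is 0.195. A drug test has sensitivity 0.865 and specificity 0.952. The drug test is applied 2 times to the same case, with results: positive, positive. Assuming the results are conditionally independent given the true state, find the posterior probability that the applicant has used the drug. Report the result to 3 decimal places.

Let H be the event that the applicant has used the drug; start with P(H) = 0.195. P('positive'|H) = 0.865, P('positive'|¬H) = 0.048.
Update on result 1 ('positive'): P(H) ← 0.865·0.1950 / (0.865·0.1950 + 0.048·0.8050) = 0.16867/0.20731 = 0.8136.
Update on result 2 ('positive'): P(H) ← 0.865·0.8136 / (0.865·0.8136 + 0.048·0.1864) = 0.70378/0.71273 = 0.9874.

Posterior P(H) ≈ 0.987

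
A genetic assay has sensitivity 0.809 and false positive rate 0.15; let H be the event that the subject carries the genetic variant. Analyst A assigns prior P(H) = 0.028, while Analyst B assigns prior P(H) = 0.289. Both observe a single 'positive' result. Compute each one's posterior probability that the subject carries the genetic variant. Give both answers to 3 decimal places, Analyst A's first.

P('+'|H) = 0.809, P('+'|¬H) = 0.15.
Analyst A: numerator 0.809·0.028 = 0.022652; evidence = 0.022652+0.15·0.972 = 0.16845; posterior = 0.134.
Analyst B: numerator 0.809·0.289 = 0.23380; evidence = 0.23380+0.15·0.711 = 0.34045; posterior = 0.687.

Analyst A: 0.134; Analyst B: 0.687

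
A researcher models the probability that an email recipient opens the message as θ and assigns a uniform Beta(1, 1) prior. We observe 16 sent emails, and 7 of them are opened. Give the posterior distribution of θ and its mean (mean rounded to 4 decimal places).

Observing 7 successes and 9 failures updates Beta(1, 1) by adding the success and failure counts to the two shape parameters: α = 1+7 = 8, β = 1+9 = 10.
Posterior mean = α/(α+β) = 8/18 = 0.4444.

Posterior: Beta(8, 10); mean ≈ 0.4444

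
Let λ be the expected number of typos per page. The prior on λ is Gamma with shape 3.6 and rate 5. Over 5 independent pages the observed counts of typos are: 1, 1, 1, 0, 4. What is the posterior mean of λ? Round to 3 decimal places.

The Poisson likelihood adds the total count to the shape and the number of exposure periods to the rate. Here ∑xᵢ = 7 and n = 5, so shape 3.6→10.6 and rate 5→10.
E[λ | data] = 10.6/10 = 1.060.

Posterior mean ≈ 1.060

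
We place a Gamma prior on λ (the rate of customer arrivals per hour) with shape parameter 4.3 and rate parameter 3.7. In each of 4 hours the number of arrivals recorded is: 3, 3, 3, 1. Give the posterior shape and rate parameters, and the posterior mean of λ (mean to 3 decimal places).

Posterior: Gamma(shape=14.3, rate=7.7); mean ≈ 1.857

Total count ∑xᵢ = 10 over n = 4 hours.
Gamma is conjugate to the Poisson likelihood: posterior is Gamma(shape = 4.3+10 = 14.3, rate = 3.7+4 = 7.7).
E[λ | data] = 14.3/7.7 = 1.857.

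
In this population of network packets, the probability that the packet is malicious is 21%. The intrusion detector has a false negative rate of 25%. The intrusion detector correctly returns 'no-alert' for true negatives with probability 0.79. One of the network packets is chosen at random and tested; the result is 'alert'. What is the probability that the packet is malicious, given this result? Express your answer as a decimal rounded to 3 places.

P(H | E) ≈ 0.487

Let H be the event that the packet is malicious. P(H) = 0.21, so P(¬H) = 0.79. With E the 'alert' result, P(E|H) = 0.75 and P(E|¬H) = 0.21.
P(E) = 0.75·0.21 + 0.21·0.79 = 0.15750 + 0.16590 = 0.32340.
By Bayes' theorem, P(H|E) = 0.15750 / 0.32340 = 0.487.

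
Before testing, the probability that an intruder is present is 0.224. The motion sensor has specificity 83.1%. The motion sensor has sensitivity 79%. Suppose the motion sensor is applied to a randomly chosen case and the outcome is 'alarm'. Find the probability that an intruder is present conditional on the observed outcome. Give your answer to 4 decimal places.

Write H for 'an intruder is present'. Prior odds H:¬H = 0.224/0.776 = 0.28866. For the 'alarm' outcome, the likelihood ratio is 0.79/0.169 = 4.6746.
Posterior odds = 0.28866 × 4.6746 = 1.3494, so P(H|E) = 1.3494/(1+1.3494) = 0.5744.

P(H | E) ≈ 0.5744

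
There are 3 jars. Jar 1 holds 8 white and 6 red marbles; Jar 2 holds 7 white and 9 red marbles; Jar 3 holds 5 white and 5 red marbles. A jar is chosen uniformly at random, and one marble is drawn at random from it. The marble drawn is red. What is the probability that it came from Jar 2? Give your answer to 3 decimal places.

Posterior probability ≈ 0.377

P(red|Jar 1) = 0.4286; P(red|Jar 2) = 0.5625; P(red|Jar 3) = 0.5.
Prior × likelihood for each source: 0.333333·0.4286=0.1429, 0.333333·0.5625=0.1875, 0.333333·0.5=0.1667. Summing gives P(red) = 0.49702.
P(Jar 2 | red) = 0.1875 / 0.49702 = 0.377.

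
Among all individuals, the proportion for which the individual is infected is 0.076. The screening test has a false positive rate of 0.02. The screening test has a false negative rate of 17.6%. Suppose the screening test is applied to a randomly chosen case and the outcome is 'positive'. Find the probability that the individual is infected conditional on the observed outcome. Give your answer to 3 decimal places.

Let H be the event that the individual is infected. P(H) = 0.076, so P(¬H) = 0.924. With E the 'positive' result, P(E|H) = 0.824 and P(E|¬H) = 0.02.
P(E) = 0.824·0.076 + 0.02·0.924 = 0.062624 + 0.018480 = 0.081104.
By Bayes' theorem, P(H|E) = 0.062624 / 0.081104 = 0.772.

P(H | E) ≈ 0.772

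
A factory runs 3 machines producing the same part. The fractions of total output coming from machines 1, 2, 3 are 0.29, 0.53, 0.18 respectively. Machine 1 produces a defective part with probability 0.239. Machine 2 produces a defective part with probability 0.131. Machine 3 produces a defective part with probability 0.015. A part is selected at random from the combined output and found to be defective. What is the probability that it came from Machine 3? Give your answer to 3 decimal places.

Posterior probability ≈ 0.019

P(defective|M1) = 0.239; P(defective|M2) = 0.131; P(defective|M3) = 0.015.
Prior × likelihood for each source: 0.29·0.239=0.06931, 0.53·0.131=0.06943, 0.18·0.015=0.002700. Summing gives P(defective) = 0.14144.
P(Machine 3 | defective) = 0.002700 / 0.14144 = 0.019.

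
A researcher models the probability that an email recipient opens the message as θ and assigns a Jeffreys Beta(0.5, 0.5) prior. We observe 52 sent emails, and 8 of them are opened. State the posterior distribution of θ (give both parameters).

The binomial likelihood is conjugate to the Beta prior: with 8 successes and 44 failures, the posterior is Beta(0.5+8, 0.5+44) = Beta(8.5, 44.5).

Posterior: Beta(8.5, 44.5)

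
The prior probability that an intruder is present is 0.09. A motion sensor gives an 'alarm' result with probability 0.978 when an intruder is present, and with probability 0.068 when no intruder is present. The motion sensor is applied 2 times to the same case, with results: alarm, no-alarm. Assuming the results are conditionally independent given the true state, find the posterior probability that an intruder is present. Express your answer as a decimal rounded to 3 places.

With H the event that an intruder is present, the joint likelihood of the observed sequence is P(data|H) = 0.978·0.022 = 0.021516 and P(data|¬H) = 0.068·0.932 = 0.063376.
Bayes: P(H|data) = 0.09·0.021516 / (0.09·0.021516 + 0.91·0.063376) = 0.0019364/0.059609 = 0.0325.

Posterior P(H) ≈ 0.032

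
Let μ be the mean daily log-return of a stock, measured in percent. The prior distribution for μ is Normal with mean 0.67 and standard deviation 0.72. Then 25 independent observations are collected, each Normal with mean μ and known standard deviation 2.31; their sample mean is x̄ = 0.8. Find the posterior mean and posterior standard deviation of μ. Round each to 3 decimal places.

With known σ, the Normal prior is conjugate. Weight on the data is w = (n/σ²)/(n/σ² + 1/τ₀²) = 4.68507/(4.68507+1.92901) = 0.70835.
Posterior mean = w·x̄ + (1−w)·μ₀ = 0.70835·0.8 + 0.29165·0.67 = 0.762. Posterior variance = 1/(4.68507+1.92901) = 0.151193, so SD = 0.389.

Posterior mean ≈ 0.762; posterior SD ≈ 0.389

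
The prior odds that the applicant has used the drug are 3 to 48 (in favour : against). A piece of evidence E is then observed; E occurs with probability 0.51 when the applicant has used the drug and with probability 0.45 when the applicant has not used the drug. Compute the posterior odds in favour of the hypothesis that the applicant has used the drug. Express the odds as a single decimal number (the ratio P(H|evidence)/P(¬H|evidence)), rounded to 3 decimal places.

Posterior odds ≈ 0.071

Prior odds = 3/48 = 0.062500. In log-odds, ln(0.062500) = -2.7726.
Add log likelihood ratio: ln(1.1333) = 0.12516.
Posterior log-odds = -2.6474, so posterior odds = exp(-2.6474) = 0.070833.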